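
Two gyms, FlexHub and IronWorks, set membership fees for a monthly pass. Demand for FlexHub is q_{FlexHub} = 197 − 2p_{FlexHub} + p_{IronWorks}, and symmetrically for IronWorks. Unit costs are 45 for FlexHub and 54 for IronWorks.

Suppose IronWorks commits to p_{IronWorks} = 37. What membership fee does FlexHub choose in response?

FlexHub's profit: π = (p_{FlexHub} − 45)(197 − 2p_{FlexHub} + p_{IronWorks}).
∂π/∂p_{FlexHub} = 287 − 4p_{FlexHub} + p_{IronWorks} = 0 ⇒ p_{FlexHub} = 71.75 + 0.25p_{IronWorks}.
At p_{IronWorks} = 37: p_{FlexHub} = 71.75 + 0.25·37 = 81.

81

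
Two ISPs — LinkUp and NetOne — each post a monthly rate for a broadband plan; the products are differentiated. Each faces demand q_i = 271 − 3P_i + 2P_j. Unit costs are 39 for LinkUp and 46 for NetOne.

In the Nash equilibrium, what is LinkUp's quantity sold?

LinkUp's profit: π = (P_{LinkUp} − 39)(271 − 3P_{LinkUp} + 2P_{NetOne}).
∂π/∂P_{LinkUp} = 388 − 6P_{LinkUp} + 2P_{NetOne} = 0 ⇒ P_{LinkUp} = 194/3 + (1/3)P_{NetOne}.
Similarly P_{NetOne} = 409/6 + (1/3)P_{LinkUp}.
Substituting the second reaction function into the first: P_{LinkUp} = 194/3 + (1/3)(409/6 + (1/3)P_{LinkUp}), which gives (8/9)P_{LinkUp} = 1573/18 ⇒ P_{LinkUp} = 98.3125.
Then P_{NetOne} = 409/6 + (1/3)·98.3125 = 100.9375.
q_{LinkUp} = 271 − 3·98.3125 + 2·100.9375 = 177.9375.

177.9375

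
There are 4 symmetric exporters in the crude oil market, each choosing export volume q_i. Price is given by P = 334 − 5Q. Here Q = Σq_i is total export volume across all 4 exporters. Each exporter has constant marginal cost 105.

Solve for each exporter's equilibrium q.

9.16

A representative exporter's profit is π_i = q_i(334 − 5Q) − 105q_i, with Q = q_i + Σ_{j≠i} q_j.
First-order condition: 229 − 10q_i − 5Σ_{j≠i} q_j = 0.
With identical exporters, set every q_j = q: then 229 − 10q − 15q = 0, i.e. q = 229/25 = 9.16.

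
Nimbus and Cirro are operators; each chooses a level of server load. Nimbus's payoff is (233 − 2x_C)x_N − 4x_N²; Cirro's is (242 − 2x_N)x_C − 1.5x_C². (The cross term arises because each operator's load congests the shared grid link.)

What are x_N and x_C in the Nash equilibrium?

Expanding Nimbus's payoff: 233x_N − 2x_Cx_N − 4x_N².
∂π/∂x_N = 233 − 2x_C − 8x_N = 0, so x_N = 29.125 − 0.25x_C.
Likewise for Cirro: x_C = 242/3 − (2/3)x_N.
Plugging x_C into Nimbus's best response: x_N = 29.125 − 0.25(242/3 − (2/3)x_N) ⇒ (5/6)x_N = 215/24, so x_N = 10.75.
Then x_C = 242/3 − (2/3)·10.75 = 73.5.

10.75, 73.5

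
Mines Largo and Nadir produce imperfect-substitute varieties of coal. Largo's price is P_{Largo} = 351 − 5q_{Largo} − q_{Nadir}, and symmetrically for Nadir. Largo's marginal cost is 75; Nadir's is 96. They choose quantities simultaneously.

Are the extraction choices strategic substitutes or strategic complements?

strategic substitutes

Mine Largo's profit: π = q_{Largo}(351 − 5q_{Largo} − q_{Nadir}) − 75q_{Largo}.
∂π/∂q_{Largo} = 276 − 10q_{Largo} − q_{Nadir} = 0 ⇒ q_{Largo} = 27.6 − 0.1q_{Nadir}.
The best-response slope dq_{Largo}/dq_{Nadir} = −0.1 < 0: the reaction function is downward-sloping, so the choices are strategic substitutes.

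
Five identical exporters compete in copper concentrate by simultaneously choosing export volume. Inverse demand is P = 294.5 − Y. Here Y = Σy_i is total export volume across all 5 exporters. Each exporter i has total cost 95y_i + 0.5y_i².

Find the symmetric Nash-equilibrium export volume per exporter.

28.5

A representative exporter's profit is π_i = y_i(294.5 − Y) − 95y_i − 0.5y_i², with Y = y_i + Σ_{j≠i} y_j.
First-order condition: 199.5 − 3y_i − Σ_{j≠i} y_j = 0.
Imposing symmetry (y_j = y for all j) turns Σ_{j≠i} y_j into 4y, so 199.5 = 7y and y = 28.5.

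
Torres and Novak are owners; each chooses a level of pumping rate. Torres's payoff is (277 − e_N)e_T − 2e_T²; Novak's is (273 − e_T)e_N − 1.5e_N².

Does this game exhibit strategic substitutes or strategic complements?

strategic substitutes

Expanding Torres's payoff: 277e_T − e_Ne_T − 2e_T².
∂π/∂e_T = 277 − e_N − 4e_T = 0, so e_T = 69.25 − 0.25e_N.
The best-response slope de_T/de_N = −0.25 < 0: the reaction function is downward-sloping, so the choices are strategic substitutes.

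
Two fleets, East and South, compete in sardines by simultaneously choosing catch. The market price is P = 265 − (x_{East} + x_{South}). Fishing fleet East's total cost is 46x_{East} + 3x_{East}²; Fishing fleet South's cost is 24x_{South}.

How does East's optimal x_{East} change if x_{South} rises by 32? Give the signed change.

-4

Fishing fleet East's profit: π = x_{East}(265 − (x_{East} + x_{South})) − 46x_{East} − 3x_{East}².
∂π/∂x_{East} = 219 − 8x_{East} − x_{South} = 0, so x_{East} = 27.375 − 0.125x_{South}.
The reaction-function slope is −0.125, so a 32-unit rise in x_{South} moves x_{East} by −0.125 × 32 = −4. East's best response falls — the actions are strategic substitutes.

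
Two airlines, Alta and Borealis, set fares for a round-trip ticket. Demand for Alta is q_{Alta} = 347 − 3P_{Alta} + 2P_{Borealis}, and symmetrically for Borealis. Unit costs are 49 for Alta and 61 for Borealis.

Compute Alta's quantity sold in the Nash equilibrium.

230.25

Alta's profit: π = (P_{Alta} − 49)(347 − 3P_{Alta} + 2P_{Borealis}).
∂π/∂P_{Alta} = 494 − 6P_{Alta} + 2P_{Borealis} = 0 ⇒ P_{Alta} = 247/3 + (1/3)P_{Borealis}.
Similarly P_{Borealis} = 265/3 + (1/3)P_{Alta}.
Plugging P_{Borealis} into Alta's best response: P_{Alta} = 247/3 + (1/3)(265/3 + (1/3)P_{Alta}) ⇒ (8/9)P_{Alta} = 1006/9, so P_{Alta} = 125.75.
Then P_{Borealis} = 265/3 + (1/3)·125.75 = 130.25.
q_{Alta} = 347 − 3·125.75 + 2·130.25 = 230.25.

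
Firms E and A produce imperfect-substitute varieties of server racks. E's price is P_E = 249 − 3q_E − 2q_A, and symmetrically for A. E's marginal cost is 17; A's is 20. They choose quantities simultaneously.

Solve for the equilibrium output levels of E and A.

Firm E's profit: π = q_E(249 − 3q_E − 2q_A) − 17q_E.
∂π/∂q_E = 232 − 6q_E − 2q_A = 0 ⇒ q_E = 116/3 − (1/3)q_A.
Similarly q_A = 229/6 − (1/3)q_E.
Solving the two reaction functions simultaneously: (1 − (−1/3)(−1/3))q_E = 116/3 − (1/3)·(229/6), so (8/9)q_E = 467/18 and q_E = 29.1875.
Then q_A = 229/6 − (1/3)·29.1875 = 28.4375.

29.1875, 28.4375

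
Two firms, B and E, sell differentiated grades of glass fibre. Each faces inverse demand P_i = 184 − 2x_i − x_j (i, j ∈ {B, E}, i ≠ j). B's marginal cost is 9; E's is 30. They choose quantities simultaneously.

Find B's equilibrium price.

81.8

Firm B's profit: π = x_B(184 − 2x_B − x_E) − 9x_B.
∂π/∂x_B = 175 − 4x_B − x_E = 0 ⇒ x_B = 43.75 − 0.25x_E.
Similarly x_E = 38.5 − 0.25x_B.
Solving the two reaction functions simultaneously: (1 − (−0.25)(−0.25))x_B = 43.75 − 0.25·38.5, so 0.9375x_B = 34.125 and x_B = 36.4.
Then x_E = 38.5 − 0.25·36.4 = 29.4.
P_B = 184 − 2·36.4 − 29.4 = 81.8.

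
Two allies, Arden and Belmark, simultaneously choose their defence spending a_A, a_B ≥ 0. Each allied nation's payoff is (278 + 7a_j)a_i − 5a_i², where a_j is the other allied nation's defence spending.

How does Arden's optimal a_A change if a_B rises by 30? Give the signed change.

21

Arden's payoff is (278 + 7a_B)a_A − 5a_A².
∂π/∂a_A = 278 + 7a_B − 10a_A = 0, so a_A = 27.8 + 0.7a_B.
The reaction-function slope is 0.7, so a 30-unit rise in a_B moves a_A by 0.7 × 30 = 21. Arden's best response rises — the actions are strategic complements.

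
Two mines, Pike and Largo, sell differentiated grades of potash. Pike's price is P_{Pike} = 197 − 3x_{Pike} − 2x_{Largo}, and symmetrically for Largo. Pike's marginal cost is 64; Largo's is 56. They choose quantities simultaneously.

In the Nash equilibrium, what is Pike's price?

Mine Pike's profit: π = x_{Pike}(197 − 3x_{Pike} − 2x_{Largo}) − 64x_{Pike}.
∂π/∂x_{Pike} = 133 − 6x_{Pike} − 2x_{Largo} = 0 ⇒ x_{Pike} = 133/6 − (1/3)x_{Largo}.
Similarly x_{Largo} = 23.5 − (1/3)x_{Pike}.
Substituting the second reaction function into the first: x_{Pike} = 133/6 − (1/3)(23.5 − (1/3)x_{Pike}), which gives (8/9)x_{Pike} = 43/3 ⇒ x_{Pike} = 16.125.
Then x_{Largo} = 23.5 − (1/3)·16.125 = 18.125.
P_{Pike} = 197 − 3·16.125 − 2·18.125 = 112.375.

112.375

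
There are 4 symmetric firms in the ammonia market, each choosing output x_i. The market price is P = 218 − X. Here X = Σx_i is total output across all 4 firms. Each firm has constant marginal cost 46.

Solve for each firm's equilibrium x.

34.4

A representative firm's profit is π_i = x_i(218 − X) − 46x_i, with X = x_i + Σ_{j≠i} x_j.
First-order condition: 172 − 2x_i − Σ_{j≠i} x_j = 0.
In a symmetric equilibrium every firm chooses the same x, so Σ_{j≠i} x_j = 3x. The condition becomes 172 − 5x = 0, giving x = 172/5 = 34.4.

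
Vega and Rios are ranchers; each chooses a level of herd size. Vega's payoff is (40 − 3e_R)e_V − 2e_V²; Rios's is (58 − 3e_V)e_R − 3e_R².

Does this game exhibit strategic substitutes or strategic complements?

strategic substitutes

Expanding Vega's payoff: 40e_V − 3e_Re_V − 2e_V².
∂π/∂e_V = 40 − 3e_R − 4e_V = 0, so e_V = 10 − 0.75e_R.
The best-response slope de_V/de_R = −0.75 < 0: the reaction function is downward-sloping, so the choices are strategic substitutes.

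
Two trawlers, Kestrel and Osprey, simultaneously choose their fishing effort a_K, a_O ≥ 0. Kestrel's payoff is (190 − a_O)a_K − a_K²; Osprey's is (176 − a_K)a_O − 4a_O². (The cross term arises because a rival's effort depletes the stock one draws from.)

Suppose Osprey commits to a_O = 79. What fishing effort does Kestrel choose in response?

Expanding Kestrel's payoff: 190a_K − a_Oa_K − a_K².
∂π/∂a_K = 190 − a_O − 2a_K = 0, so a_K = 95 − 0.5a_O.
At a_O = 79: a_K = 95 − 0.5·79 = 55.5.

55.5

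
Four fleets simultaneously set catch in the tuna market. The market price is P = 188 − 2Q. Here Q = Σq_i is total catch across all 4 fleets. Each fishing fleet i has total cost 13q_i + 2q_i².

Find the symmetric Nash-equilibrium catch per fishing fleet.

12.5

A representative fishing fleet's profit is π_i = q_i(188 − 2Q) − 13q_i − 2q_i², with Q = q_i + Σ_{j≠i} q_j.
First-order condition: 175 − 8q_i − 2Σ_{j≠i} q_j = 0.
In a symmetric equilibrium every fishing fleet chooses the same q, so Σ_{j≠i} q_j = 3q. The condition becomes 175 − 14q = 0, giving q = 175/14 = 12.5.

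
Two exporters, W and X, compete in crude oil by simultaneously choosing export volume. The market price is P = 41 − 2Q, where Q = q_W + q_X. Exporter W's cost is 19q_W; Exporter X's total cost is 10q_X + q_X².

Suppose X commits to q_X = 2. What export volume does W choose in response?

Exporter W's profit: π = q_W(41 − 2(q_W + q_X)) − 19q_W.
∂π/∂q_W = 22 − 4q_W − 2q_X = 0, so q_W = 5.5 − 0.5q_X.
At q_X = 2: q_W = 5.5 − 0.5·2 = 4.5.

4.5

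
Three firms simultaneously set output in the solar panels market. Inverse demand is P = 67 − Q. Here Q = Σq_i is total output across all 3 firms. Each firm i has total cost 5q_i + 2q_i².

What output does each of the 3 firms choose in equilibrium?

7.75

A representative firm's profit is π_i = q_i(67 − Q) − 5q_i − 2q_i², with Q = q_i + Σ_{j≠i} q_j.
First-order condition: 62 − 6q_i − Σ_{j≠i} q_j = 0.
Imposing symmetry (q_j = q for all j) turns Σ_{j≠i} q_j into 2q, so 62 = 8q and q = 7.75.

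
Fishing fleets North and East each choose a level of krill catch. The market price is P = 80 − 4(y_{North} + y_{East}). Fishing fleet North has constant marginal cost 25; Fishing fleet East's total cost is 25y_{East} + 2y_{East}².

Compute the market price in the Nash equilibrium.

Fishing fleet North's profit: π = y_{North}(80 − 4(y_{North} + y_{East})) − 25y_{North}.
∂π/∂y_{North} = 55 − 8y_{North} − 4y_{East} = 0, so y_{North} = 6.875 − 0.5y_{East}.
For East: ∂π/∂y_{East} = 55 − 12y_{East} − 4y_{North} = 0 ⇒ y_{East} = 55/12 − (1/3)y_{North}.
Plugging y_{East} into North's best response: y_{North} = 6.875 − 0.5(55/12 − (1/3)y_{North}) ⇒ (5/6)y_{North} = 55/12, so y_{North} = 5.5.
Then y_{East} = 55/12 − (1/3)·5.5 = 2.75.
Equilibrium price: P = 80 − 4·8.25 = 47.

47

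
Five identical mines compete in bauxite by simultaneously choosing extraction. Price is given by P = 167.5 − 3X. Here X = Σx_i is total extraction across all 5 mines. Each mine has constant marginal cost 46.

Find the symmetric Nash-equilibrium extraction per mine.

A representative mine's profit is π_i = x_i(167.5 − 3X) − 46x_i, with X = x_i + Σ_{j≠i} x_j.
First-order condition: 121.5 − 6x_i − 3Σ_{j≠i} x_j = 0.
Imposing symmetry (x_j = x for all j) turns Σ_{j≠i} x_j into 4x, so 121.5 = 18x and x = 6.75.

6.75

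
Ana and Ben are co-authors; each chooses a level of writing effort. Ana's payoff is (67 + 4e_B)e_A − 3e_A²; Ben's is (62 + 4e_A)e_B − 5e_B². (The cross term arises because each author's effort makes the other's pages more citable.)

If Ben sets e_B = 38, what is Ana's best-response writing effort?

36.5

Expanding Ana's payoff: 67e_A + 4e_Be_A − 3e_A².
∂π/∂e_A = 67 + 4e_B − 6e_A = 0, so e_A = 67/6 + (2/3)e_B.
At e_B = 38: e_A = 67/6 + (2/3)·38 = 36.5.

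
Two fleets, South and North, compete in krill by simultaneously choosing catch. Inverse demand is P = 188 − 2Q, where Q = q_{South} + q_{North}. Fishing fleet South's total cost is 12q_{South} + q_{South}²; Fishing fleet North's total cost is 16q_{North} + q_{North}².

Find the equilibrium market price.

Fishing fleet South's profit: π = q_{South}(188 − 2(q_{South} + q_{North})) − 12q_{South} − q_{South}².
∂π/∂q_{South} = 176 − 6q_{South} − 2q_{North} = 0, so q_{South} = 88/3 − (1/3)q_{North}.
By the same steps for North: q_{North} = 86/3 − (1/3)q_{South}.
Solving the two reaction functions simultaneously: (1 − (−1/3)(−1/3))q_{South} = 88/3 − (1/3)·(86/3), so (8/9)q_{South} = 178/9 and q_{South} = 22.25.
Then q_{North} = 86/3 − (1/3)·22.25 = 21.25.
Equilibrium price: P = 188 − 2·43.5 = 101.

101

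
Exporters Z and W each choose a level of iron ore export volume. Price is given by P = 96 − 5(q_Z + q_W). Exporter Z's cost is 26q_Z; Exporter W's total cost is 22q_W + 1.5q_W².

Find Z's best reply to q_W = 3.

Exporter Z's profit: π = q_Z(96 − 5(q_Z + q_W)) − 26q_Z.
∂π/∂q_Z = 70 − 10q_Z − 5q_W = 0, so q_Z = 7 − 0.5q_W.
At q_W = 3: q_Z = 7 − 0.5·3 = 5.5.

5.5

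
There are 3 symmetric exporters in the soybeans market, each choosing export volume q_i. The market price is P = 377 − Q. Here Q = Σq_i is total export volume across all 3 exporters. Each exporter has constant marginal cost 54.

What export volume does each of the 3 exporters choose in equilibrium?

A representative exporter's profit is π_i = q_i(377 − Q) − 54q_i, with Q = q_i + Σ_{j≠i} q_j.
First-order condition: 323 − 2q_i − Σ_{j≠i} q_j = 0.
In a symmetric equilibrium every exporter chooses the same q, so Σ_{j≠i} q_j = 2q. The condition becomes 323 − 4q = 0, giving q = 323/4 = 80.75.

80.75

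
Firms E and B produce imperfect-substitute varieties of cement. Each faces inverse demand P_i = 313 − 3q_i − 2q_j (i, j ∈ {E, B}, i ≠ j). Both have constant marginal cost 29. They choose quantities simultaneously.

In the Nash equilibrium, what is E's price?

135.5

Firm E's profit: π = q_E(313 − 3q_E − 2q_B) − 29q_E.
∂π/∂q_E = 284 − 6q_E − 2q_B = 0 ⇒ q_E = 142/3 − (1/3)q_B.
Setting q_E = q_B in the reaction function: q_E = 142/3 − (1/3)q_E, so q_E = (142/3) / (4/3) = 35.5.
P_E = 313 − 3·35.5 − 2·35.5 = 135.5.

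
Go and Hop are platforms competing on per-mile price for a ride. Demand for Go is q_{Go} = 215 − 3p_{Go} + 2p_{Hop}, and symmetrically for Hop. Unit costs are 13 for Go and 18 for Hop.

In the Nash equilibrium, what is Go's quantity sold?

154.3125

Go's profit: π = (p_{Go} − 13)(215 − 3p_{Go} + 2p_{Hop}).
∂π/∂p_{Go} = 254 − 6p_{Go} + 2p_{Hop} = 0 ⇒ p_{Go} = 127/3 + (1/3)p_{Hop}.
Similarly p_{Hop} = 269/6 + (1/3)p_{Go}.
Plugging p_{Hop} into Go's best response: p_{Go} = 127/3 + (1/3)(269/6 + (1/3)p_{Go}) ⇒ (8/9)p_{Go} = 1031/18, so p_{Go} = 64.4375.
Then p_{Hop} = 269/6 + (1/3)·64.4375 = 66.3125.
q_{Go} = 215 − 3·64.4375 + 2·66.3125 = 154.3125.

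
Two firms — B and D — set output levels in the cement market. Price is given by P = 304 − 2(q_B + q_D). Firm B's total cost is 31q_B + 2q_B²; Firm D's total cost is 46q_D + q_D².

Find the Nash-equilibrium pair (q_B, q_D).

25.5, 34.5

Firm B's profit: π = q_B(304 − 2(q_B + q_D)) − 31q_B − 2q_B².
∂π/∂q_B = 273 − 8q_B − 2q_D = 0, so q_B = 34.125 − 0.25q_D.
For D: ∂π/∂q_D = 258 − 6q_D − 2q_B = 0 ⇒ q_D = 43 − (1/3)q_B.
Solving the two reaction functions simultaneously: (1 − (−0.25)(−1/3))q_B = 34.125 − 0.25·43, so (11/12)q_B = 23.375 and q_B = 25.5.
Then q_D = 43 − (1/3)·25.5 = 34.5.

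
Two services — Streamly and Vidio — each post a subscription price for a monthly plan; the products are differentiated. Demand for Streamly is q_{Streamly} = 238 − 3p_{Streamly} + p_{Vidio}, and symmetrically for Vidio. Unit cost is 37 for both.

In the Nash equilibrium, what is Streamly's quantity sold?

Streamly's profit: π = (p_{Streamly} − 37)(238 − 3p_{Streamly} + p_{Vidio}).
∂π/∂p_{Streamly} = 349 − 6p_{Streamly} + p_{Vidio} = 0 ⇒ p_{Streamly} = 349/6 + (1/6)p_{Vidio}.
The game is symmetric, so in equilibrium p_{Vidio} = p_{Streamly}: the reaction function gives (5/6)p_{Streamly} = 349/6, hence p_{Streamly} = 69.8.
q_{Streamly} = 238 − 3·69.8 + 69.8 = 98.4.

98.4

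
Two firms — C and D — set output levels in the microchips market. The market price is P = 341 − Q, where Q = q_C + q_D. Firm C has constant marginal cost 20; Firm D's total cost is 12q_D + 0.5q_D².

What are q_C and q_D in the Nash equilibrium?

Firm C's profit: π = q_C(341 − (q_C + q_D)) − 20q_C.
∂π/∂q_C = 321 − 2q_C − q_D = 0, so q_C = 160.5 − 0.5q_D.
For D: ∂π/∂q_D = 329 − 3q_D − q_C = 0 ⇒ q_D = 329/3 − (1/3)q_C.
Substituting the second reaction function into the first: q_C = 160.5 − 0.5(329/3 − (1/3)q_C), which gives (5/6)q_C = 317/3 ⇒ q_C = 126.8.
Then q_D = 329/3 − (1/3)·126.8 = 67.4.

126.8, 67.4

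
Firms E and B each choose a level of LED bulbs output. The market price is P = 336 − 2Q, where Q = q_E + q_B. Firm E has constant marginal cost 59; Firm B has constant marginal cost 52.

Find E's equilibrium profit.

Firm E's profit: π = q_E(336 − 2(q_E + q_B)) − 59q_E.
∂π/∂q_E = 277 − 4q_E − 2q_B = 0, so q_E = 69.25 − 0.5q_B.
By the same steps for B: q_B = 71 − 0.5q_E.
Plugging q_B into E's best response: q_E = 69.25 − 0.5(71 − 0.5q_E) ⇒ 0.75q_E = 33.75, so q_E = 45.
Then q_B = 71 − 0.5·45 = 48.5.
Price P = 336 − 2·93.5 = 149.
E's profit: (149 − 59)·45 = 4050.

4050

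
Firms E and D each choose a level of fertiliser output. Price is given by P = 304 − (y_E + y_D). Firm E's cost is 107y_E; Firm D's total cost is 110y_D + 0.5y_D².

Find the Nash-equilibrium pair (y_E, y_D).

79.4, 38.2

Firm E's profit: π = y_E(304 − (y_E + y_D)) − 107y_E.
∂π/∂y_E = 197 − 2y_E − y_D = 0, so y_E = 98.5 − 0.5y_D.
For D: ∂π/∂y_D = 194 − 3y_D − y_E = 0 ⇒ y_D = 194/3 − (1/3)y_E.
Plugging y_D into E's best response: y_E = 98.5 − 0.5(194/3 − (1/3)y_E) ⇒ (5/6)y_E = 397/6, so y_E = 79.4.
Then y_D = 194/3 − (1/3)·79.4 = 38.2.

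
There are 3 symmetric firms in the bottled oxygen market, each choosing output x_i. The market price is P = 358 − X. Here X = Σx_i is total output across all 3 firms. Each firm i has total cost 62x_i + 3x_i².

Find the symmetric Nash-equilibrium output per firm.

29.6

A representative firm's profit is π_i = x_i(358 − X) − 62x_i − 3x_i², with X = x_i + Σ_{j≠i} x_j.
First-order condition: 296 − 8x_i − Σ_{j≠i} x_j = 0.
With identical firms, set every x_j = x: then 296 − 8x − 2x = 0, i.e. x = 296/10 = 29.6.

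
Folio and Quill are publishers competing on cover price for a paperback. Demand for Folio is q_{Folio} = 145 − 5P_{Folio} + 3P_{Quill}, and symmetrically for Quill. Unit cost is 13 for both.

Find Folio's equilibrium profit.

1445

Folio's profit: π = (P_{Folio} − 13)(145 − 5P_{Folio} + 3P_{Quill}).
∂π/∂P_{Folio} = 210 − 10P_{Folio} + 3P_{Quill} = 0 ⇒ P_{Folio} = 21 + 0.3P_{Quill}.
The game is symmetric, so in equilibrium P_{Quill} = P_{Folio}: the reaction function gives 0.7P_{Folio} = 21, hence P_{Folio} = 30.
q_{Folio} = 145 − 5·30 + 3·30 = 85.
Profit = (30 − 13)·85 = 1445.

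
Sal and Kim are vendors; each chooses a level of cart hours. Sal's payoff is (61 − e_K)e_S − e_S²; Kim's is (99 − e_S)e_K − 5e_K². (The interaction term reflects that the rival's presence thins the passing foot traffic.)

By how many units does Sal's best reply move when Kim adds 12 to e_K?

Expanding Sal's payoff: 61e_S − e_Ke_S − e_S².
∂π/∂e_S = 61 − e_K − 2e_S = 0, so e_S = 30.5 − 0.5e_K.
The reaction-function slope is −0.5, so a 12-unit rise in e_K moves e_S by −0.5 × 12 = −6. Sal's best response falls — the actions are strategic substitutes.

-6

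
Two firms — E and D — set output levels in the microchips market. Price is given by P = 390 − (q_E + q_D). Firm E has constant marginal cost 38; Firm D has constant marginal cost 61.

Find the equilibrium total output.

227

Firm E's profit: π = q_E(390 − (q_E + q_D)) − 38q_E.
∂π/∂q_E = 352 − 2q_E − q_D = 0, so q_E = 176 − 0.5q_D.
By the same steps for D: q_D = 164.5 − 0.5q_E.
Plugging q_D into E's best response: q_E = 176 − 0.5(164.5 − 0.5q_E) ⇒ 0.75q_E = 93.75, so q_E = 125.
Then q_D = 164.5 − 0.5·125 = 102.
Total output: 125 + 102 = 227.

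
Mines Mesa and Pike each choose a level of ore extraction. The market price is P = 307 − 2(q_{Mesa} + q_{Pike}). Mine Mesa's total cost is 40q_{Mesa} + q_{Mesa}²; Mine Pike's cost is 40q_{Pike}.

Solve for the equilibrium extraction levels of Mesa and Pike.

26.7, 53.4

Mine Mesa's profit: π = q_{Mesa}(307 − 2(q_{Mesa} + q_{Pike})) − 40q_{Mesa} − q_{Mesa}².
∂π/∂q_{Mesa} = 267 − 6q_{Mesa} − 2q_{Pike} = 0, so q_{Mesa} = 44.5 − (1/3)q_{Pike}.
For Pike: ∂π/∂q_{Pike} = 267 − 4q_{Pike} − 2q_{Mesa} = 0 ⇒ q_{Pike} = 66.75 − 0.5q_{Mesa}.
Solving the two reaction functions simultaneously: (1 − (−1/3)(−0.5))q_{Mesa} = 44.5 − (1/3)·66.75, so (5/6)q_{Mesa} = 22.25 and q_{Mesa} = 26.7.
Then q_{Pike} = 66.75 − 0.5·26.7 = 53.4.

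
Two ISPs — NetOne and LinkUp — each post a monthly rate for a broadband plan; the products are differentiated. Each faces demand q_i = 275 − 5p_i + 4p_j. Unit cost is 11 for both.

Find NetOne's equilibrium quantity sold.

220

NetOne's profit: π = (p_{NetOne} − 11)(275 − 5p_{NetOne} + 4p_{LinkUp}).
∂π/∂p_{NetOne} = 330 − 10p_{NetOne} + 4p_{LinkUp} = 0 ⇒ p_{NetOne} = 33 + 0.4p_{LinkUp}.
The game is symmetric, so in equilibrium p_{LinkUp} = p_{NetOne}: the reaction function gives 0.6p_{NetOne} = 33, hence p_{NetOne} = 55.
q_{NetOne} = 275 − 5·55 + 4·55 = 220.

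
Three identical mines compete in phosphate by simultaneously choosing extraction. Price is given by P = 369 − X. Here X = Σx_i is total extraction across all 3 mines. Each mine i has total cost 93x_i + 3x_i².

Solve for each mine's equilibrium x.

A representative mine's profit is π_i = x_i(369 − X) − 93x_i − 3x_i², with X = x_i + Σ_{j≠i} x_j.
First-order condition: 276 − 8x_i − Σ_{j≠i} x_j = 0.
In a symmetric equilibrium every mine chooses the same x, so Σ_{j≠i} x_j = 2x. The condition becomes 276 − 10x = 0, giving x = 276/10 = 27.6.

27.6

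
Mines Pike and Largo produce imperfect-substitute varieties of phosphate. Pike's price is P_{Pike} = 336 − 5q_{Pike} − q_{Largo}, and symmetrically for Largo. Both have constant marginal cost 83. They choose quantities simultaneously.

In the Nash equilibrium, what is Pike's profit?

Mine Pike's profit: π = q_{Pike}(336 − 5q_{Pike} − q_{Largo}) − 83q_{Pike}.
∂π/∂q_{Pike} = 253 − 10q_{Pike} − q_{Largo} = 0 ⇒ q_{Pike} = 25.3 − 0.1q_{Largo}.
By symmetry q_{Largo} = q_{Pike}; substituting into the reaction function, 1.1q_{Pike} = 25.3 and q_{Pike} = 23.
P_{Pike} = 336 − 5·23 − 23 = 198.
Profit = (198 − 83)·23 = 2645.

2645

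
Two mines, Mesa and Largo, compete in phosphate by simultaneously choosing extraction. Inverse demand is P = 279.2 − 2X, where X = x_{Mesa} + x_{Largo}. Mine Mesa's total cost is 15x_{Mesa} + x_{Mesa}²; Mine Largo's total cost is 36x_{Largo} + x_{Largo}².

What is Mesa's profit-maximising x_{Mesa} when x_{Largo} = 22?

36.7

Mine Mesa's profit: π = x_{Mesa}(279.2 − 2(x_{Mesa} + x_{Largo})) − 15x_{Mesa} − x_{Mesa}².
∂π/∂x_{Mesa} = 264.2 − 6x_{Mesa} − 2x_{Largo} = 0, so x_{Mesa} = 1321/30 − (1/3)x_{Largo}.
At x_{Largo} = 22: x_{Mesa} = 1321/30 − (1/3)·22 = 36.7.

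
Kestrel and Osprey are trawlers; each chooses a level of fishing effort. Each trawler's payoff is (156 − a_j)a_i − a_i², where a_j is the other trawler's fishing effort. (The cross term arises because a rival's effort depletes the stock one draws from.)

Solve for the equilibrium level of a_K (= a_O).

52

Kestrel's payoff is (156 − a_O)a_K − a_K².
∂π/∂a_K = 156 − a_O − 2a_K = 0, so a_K = 78 − 0.5a_O.
The game is symmetric, so in equilibrium a_O = a_K: the reaction function gives 1.5a_K = 78, hence a_K = 52.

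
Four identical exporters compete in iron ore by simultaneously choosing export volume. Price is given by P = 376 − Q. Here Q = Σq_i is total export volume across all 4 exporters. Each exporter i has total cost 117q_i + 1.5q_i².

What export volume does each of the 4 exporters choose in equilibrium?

32.375

A representative exporter's profit is π_i = q_i(376 − Q) − 117q_i − 1.5q_i², with Q = q_i + Σ_{j≠i} q_j.
First-order condition: 259 − 5q_i − Σ_{j≠i} q_j = 0.
In a symmetric equilibrium every exporter chooses the same q, so Σ_{j≠i} q_j = 3q. The condition becomes 259 − 8q = 0, giving q = 259/8 = 32.375.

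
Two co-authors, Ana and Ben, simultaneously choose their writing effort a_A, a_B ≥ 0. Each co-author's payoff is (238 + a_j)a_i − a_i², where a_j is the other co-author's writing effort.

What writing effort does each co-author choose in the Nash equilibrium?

238

Ana's payoff is (238 + a_B)a_A − a_A².
∂π/∂a_A = 238 + a_B − 2a_A = 0, so a_A = 119 + 0.5a_B.
By symmetry a_B = a_A; substituting into the reaction function, 0.5a_A = 119 and a_A = 238.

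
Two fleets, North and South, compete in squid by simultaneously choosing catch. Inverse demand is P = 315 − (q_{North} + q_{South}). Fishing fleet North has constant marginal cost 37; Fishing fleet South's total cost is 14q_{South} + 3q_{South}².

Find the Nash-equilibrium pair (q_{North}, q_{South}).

128.2, 21.6

Fishing fleet North's profit: π = q_{North}(315 − (q_{North} + q_{South})) − 37q_{North}.
∂π/∂q_{North} = 278 − 2q_{North} − q_{South} = 0, so q_{North} = 139 − 0.5q_{South}.
For South: ∂π/∂q_{South} = 301 − 8q_{South} − q_{North} = 0 ⇒ q_{South} = 37.625 − 0.125q_{North}.
Substituting the second reaction function into the first: q_{North} = 139 − 0.5(37.625 − 0.125q_{North}), which gives 0.9375q_{North} = 120.1875 ⇒ q_{North} = 128.2.
Then q_{South} = 37.625 − 0.125·128.2 = 21.6.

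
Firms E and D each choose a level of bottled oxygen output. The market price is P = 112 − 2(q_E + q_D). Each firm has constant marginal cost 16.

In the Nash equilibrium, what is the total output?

32

Firm E's profit: π = q_E(112 − 2(q_E + q_D)) − 16q_E.
∂π/∂q_E = 96 − 4q_E − 2q_D = 0, so q_E = 24 − 0.5q_D.
Setting q_E = q_D in the reaction function: q_E = 24 − 0.5q_E, so q_E = 24 / 1.5 = 16.
Total output: 16 + 16 = 32.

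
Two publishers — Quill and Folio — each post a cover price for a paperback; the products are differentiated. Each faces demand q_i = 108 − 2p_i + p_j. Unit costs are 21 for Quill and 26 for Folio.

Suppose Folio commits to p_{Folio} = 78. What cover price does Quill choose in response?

57

Quill's profit: π = (p_{Quill} − 21)(108 − 2p_{Quill} + p_{Folio}).
∂π/∂p_{Quill} = 150 − 4p_{Quill} + p_{Folio} = 0 ⇒ p_{Quill} = 37.5 + 0.25p_{Folio}.
At p_{Folio} = 78: p_{Quill} = 37.5 + 0.25·78 = 57.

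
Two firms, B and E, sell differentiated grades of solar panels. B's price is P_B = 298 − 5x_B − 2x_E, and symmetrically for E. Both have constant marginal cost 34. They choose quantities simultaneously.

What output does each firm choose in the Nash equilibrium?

Firm B's profit: π = x_B(298 − 5x_B − 2x_E) − 34x_B.
∂π/∂x_B = 264 − 10x_B − 2x_E = 0 ⇒ x_B = 26.4 − 0.2x_E.
The game is symmetric, so in equilibrium x_E = x_B: the reaction function gives 1.2x_B = 26.4, hence x_B = 22.

22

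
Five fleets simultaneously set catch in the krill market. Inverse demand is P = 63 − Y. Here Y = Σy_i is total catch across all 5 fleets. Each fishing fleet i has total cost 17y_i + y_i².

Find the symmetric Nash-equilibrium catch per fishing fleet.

A representative fishing fleet's profit is π_i = y_i(63 − Y) − 17y_i − y_i², with Y = y_i + Σ_{j≠i} y_j.
First-order condition: 46 − 4y_i − Σ_{j≠i} y_j = 0.
Imposing symmetry (y_j = y for all j) turns Σ_{j≠i} y_j into 4y, so 46 = 8y and y = 5.75.

5.75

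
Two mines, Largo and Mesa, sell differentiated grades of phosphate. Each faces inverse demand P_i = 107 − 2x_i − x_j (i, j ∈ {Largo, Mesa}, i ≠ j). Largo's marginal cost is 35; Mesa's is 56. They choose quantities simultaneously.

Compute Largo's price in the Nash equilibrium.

66.6

Mine Largo's profit: π = x_{Largo}(107 − 2x_{Largo} − x_{Mesa}) − 35x_{Largo}.
∂π/∂x_{Largo} = 72 − 4x_{Largo} − x_{Mesa} = 0 ⇒ x_{Largo} = 18 − 0.25x_{Mesa}.
Similarly x_{Mesa} = 12.75 − 0.25x_{Largo}.
Solving the two reaction functions simultaneously: (1 − (−0.25)(−0.25))x_{Largo} = 18 − 0.25·12.75, so 0.9375x_{Largo} = 14.8125 and x_{Largo} = 15.8.
Then x_{Mesa} = 12.75 − 0.25·15.8 = 8.8.
P_{Largo} = 107 − 2·15.8 − 8.8 = 66.6.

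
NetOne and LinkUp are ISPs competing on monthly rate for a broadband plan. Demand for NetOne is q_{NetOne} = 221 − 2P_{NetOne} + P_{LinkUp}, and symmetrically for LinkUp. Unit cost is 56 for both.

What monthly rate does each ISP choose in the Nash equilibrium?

111

NetOne's profit: π = (P_{NetOne} − 56)(221 − 2P_{NetOne} + P_{LinkUp}).
∂π/∂P_{NetOne} = 333 − 4P_{NetOne} + P_{LinkUp} = 0 ⇒ P_{NetOne} = 83.25 + 0.25P_{LinkUp}.
The game is symmetric, so in equilibrium P_{LinkUp} = P_{NetOne}: the reaction function gives 0.75P_{NetOne} = 83.25, hence P_{NetOne} = 111.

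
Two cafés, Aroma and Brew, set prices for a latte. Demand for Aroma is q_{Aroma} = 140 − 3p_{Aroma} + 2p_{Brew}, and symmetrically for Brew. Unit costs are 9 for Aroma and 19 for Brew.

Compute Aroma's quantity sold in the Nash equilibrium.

103.875

Aroma's profit: π = (p_{Aroma} − 9)(140 − 3p_{Aroma} + 2p_{Brew}).
∂π/∂p_{Aroma} = 167 − 6p_{Aroma} + 2p_{Brew} = 0 ⇒ p_{Aroma} = 167/6 + (1/3)p_{Brew}.
Similarly p_{Brew} = 197/6 + (1/3)p_{Aroma}.
Plugging p_{Brew} into Aroma's best response: p_{Aroma} = 167/6 + (1/3)(197/6 + (1/3)p_{Aroma}) ⇒ (8/9)p_{Aroma} = 349/9, so p_{Aroma} = 43.625.
Then p_{Brew} = 197/6 + (1/3)·43.625 = 47.375.
q_{Aroma} = 140 − 3·43.625 + 2·47.375 = 103.875.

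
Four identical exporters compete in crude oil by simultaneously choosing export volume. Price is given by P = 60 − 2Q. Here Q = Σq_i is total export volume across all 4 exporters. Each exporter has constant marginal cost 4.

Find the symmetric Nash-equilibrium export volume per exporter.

A representative exporter's profit is π_i = q_i(60 − 2Q) − 4q_i, with Q = q_i + Σ_{j≠i} q_j.
First-order condition: 56 − 4q_i − 2Σ_{j≠i} q_j = 0.
In a symmetric equilibrium every exporter chooses the same q, so Σ_{j≠i} q_j = 3q. The condition becomes 56 − 10q = 0, giving q = 56/10 = 5.6.

5.6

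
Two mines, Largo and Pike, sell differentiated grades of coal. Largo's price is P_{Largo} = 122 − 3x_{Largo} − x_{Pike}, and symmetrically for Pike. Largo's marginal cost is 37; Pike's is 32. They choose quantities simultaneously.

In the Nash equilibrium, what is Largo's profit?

432

Mine Largo's profit: π = x_{Largo}(122 − 3x_{Largo} − x_{Pike}) − 37x_{Largo}.
∂π/∂x_{Largo} = 85 − 6x_{Largo} − x_{Pike} = 0 ⇒ x_{Largo} = 85/6 − (1/6)x_{Pike}.
Similarly x_{Pike} = 15 − (1/6)x_{Largo}.
Substituting the second reaction function into the first: x_{Largo} = 85/6 − (1/6)(15 − (1/6)x_{Largo}), which gives (35/36)x_{Largo} = 35/3 ⇒ x_{Largo} = 12.
Then x_{Pike} = 15 − (1/6)·12 = 13.
P_{Largo} = 122 − 3·12 − 13 = 73.
Profit = (73 − 37)·12 = 432.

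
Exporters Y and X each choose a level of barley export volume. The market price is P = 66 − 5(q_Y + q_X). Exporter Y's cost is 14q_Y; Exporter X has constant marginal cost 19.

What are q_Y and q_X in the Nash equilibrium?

Exporter Y's profit: π = q_Y(66 − 5(q_Y + q_X)) − 14q_Y.
∂π/∂q_Y = 52 − 10q_Y − 5q_X = 0, so q_Y = 5.2 − 0.5q_X.
By the same steps for X: q_X = 4.7 − 0.5q_Y.
Substituting the second reaction function into the first: q_Y = 5.2 − 0.5(4.7 − 0.5q_Y), which gives 0.75q_Y = 2.85 ⇒ q_Y = 3.8.
Then q_X = 4.7 − 0.5·3.8 = 2.8.

3.8, 2.8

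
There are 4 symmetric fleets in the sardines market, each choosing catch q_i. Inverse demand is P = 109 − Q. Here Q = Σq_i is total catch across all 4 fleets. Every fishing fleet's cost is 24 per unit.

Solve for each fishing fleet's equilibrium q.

17

A representative fishing fleet's profit is π_i = q_i(109 − Q) − 24q_i, with Q = q_i + Σ_{j≠i} q_j.
First-order condition: 85 − 2q_i − Σ_{j≠i} q_j = 0.
With identical fishing fleets, set every q_j = q: then 85 − 2q − 3q = 0, i.e. q = 85/5 = 17.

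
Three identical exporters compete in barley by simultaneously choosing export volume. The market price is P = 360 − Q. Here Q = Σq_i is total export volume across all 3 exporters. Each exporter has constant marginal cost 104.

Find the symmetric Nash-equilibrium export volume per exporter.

A representative exporter's profit is π_i = q_i(360 − Q) − 104q_i, with Q = q_i + Σ_{j≠i} q_j.
First-order condition: 256 − 2q_i − Σ_{j≠i} q_j = 0.
Imposing symmetry (q_j = q for all j) turns Σ_{j≠i} q_j into 2q, so 256 = 4q and q = 64.

64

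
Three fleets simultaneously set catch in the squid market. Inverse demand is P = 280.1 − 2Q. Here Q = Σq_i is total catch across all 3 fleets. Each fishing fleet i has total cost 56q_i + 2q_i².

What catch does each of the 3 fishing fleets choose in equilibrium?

A representative fishing fleet's profit is π_i = q_i(280.1 − 2Q) − 56q_i − 2q_i², with Q = q_i + Σ_{j≠i} q_j.
First-order condition: 224.1 − 8q_i − 2Σ_{j≠i} q_j = 0.
Imposing symmetry (q_j = q for all j) turns Σ_{j≠i} q_j into 2q, so 224.1 = 12q and q = 18.675.

18.675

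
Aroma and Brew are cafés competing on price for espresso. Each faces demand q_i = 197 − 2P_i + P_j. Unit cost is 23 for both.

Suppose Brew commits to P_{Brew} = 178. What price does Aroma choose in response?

105.25

Aroma's profit: π = (P_{Aroma} − 23)(197 − 2P_{Aroma} + P_{Brew}).
∂π/∂P_{Aroma} = 243 − 4P_{Aroma} + P_{Brew} = 0 ⇒ P_{Aroma} = 60.75 + 0.25P_{Brew}.
At P_{Brew} = 178: P_{Aroma} = 60.75 + 0.25·178 = 105.25.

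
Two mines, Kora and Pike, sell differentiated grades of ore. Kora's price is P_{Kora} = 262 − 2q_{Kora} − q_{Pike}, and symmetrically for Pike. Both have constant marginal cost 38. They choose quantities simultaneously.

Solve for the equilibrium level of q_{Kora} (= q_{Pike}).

Mine Kora's profit: π = q_{Kora}(262 − 2q_{Kora} − q_{Pike}) − 38q_{Kora}.
∂π/∂q_{Kora} = 224 − 4q_{Kora} − q_{Pike} = 0 ⇒ q_{Kora} = 56 − 0.25q_{Pike}.
The game is symmetric, so in equilibrium q_{Pike} = q_{Kora}: the reaction function gives 1.25q_{Kora} = 56, hence q_{Kora} = 44.8.

44.8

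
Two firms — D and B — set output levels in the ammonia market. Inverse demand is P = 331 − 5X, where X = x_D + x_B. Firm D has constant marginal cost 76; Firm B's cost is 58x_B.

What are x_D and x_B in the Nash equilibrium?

Firm D's profit: π = x_D(331 − 5(x_D + x_B)) − 76x_D.
∂π/∂x_D = 255 − 10x_D − 5x_B = 0, so x_D = 25.5 − 0.5x_B.
By the same steps for B: x_B = 27.3 − 0.5x_D.
Plugging x_B into D's best response: x_D = 25.5 − 0.5(27.3 − 0.5x_D) ⇒ 0.75x_D = 11.85, so x_D = 15.8.
Then x_B = 27.3 − 0.5·15.8 = 19.4.

15.8, 19.4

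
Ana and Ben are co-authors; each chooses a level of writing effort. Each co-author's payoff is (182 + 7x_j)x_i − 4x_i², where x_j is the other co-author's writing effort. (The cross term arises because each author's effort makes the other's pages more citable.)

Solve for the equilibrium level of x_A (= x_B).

182

Ana's payoff is (182 + 7x_B)x_A − 4x_A².
∂π/∂x_A = 182 + 7x_B − 8x_A = 0, so x_A = 22.75 + 0.875x_B.
Setting x_A = x_B in the reaction function: x_A = 22.75 + 0.875x_A, so x_A = 22.75 / 0.125 = 182.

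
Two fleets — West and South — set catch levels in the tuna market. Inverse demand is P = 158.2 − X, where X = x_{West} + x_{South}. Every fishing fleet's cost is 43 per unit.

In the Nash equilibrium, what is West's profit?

1474.56

Fishing fleet West's profit: π = x_{West}(158.2 − (x_{West} + x_{South})) − 43x_{West}.
∂π/∂x_{West} = 115.2 − 2x_{West} − x_{South} = 0, so x_{West} = 57.6 − 0.5x_{South}.
The game is symmetric, so in equilibrium x_{South} = x_{West}: the reaction function gives 1.5x_{West} = 57.6, hence x_{West} = 38.4.
Price P = 158.2 − 76.8 = 81.4.
West's profit: (81.4 − 43)·38.4 = 1474.56.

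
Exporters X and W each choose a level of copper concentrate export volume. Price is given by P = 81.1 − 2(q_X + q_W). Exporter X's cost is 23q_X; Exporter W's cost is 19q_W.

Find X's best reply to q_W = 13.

8.025

Exporter X's profit: π = q_X(81.1 − 2(q_X + q_W)) − 23q_X.
∂π/∂q_X = 58.1 − 4q_X − 2q_W = 0, so q_X = 14.525 − 0.5q_W.
At q_W = 13: q_X = 14.525 − 0.5·13 = 8.025.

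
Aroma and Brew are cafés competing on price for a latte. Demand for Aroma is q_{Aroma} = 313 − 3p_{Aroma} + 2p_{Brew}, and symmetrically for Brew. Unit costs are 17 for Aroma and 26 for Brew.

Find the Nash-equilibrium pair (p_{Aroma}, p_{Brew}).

Aroma's profit: π = (p_{Aroma} − 17)(313 − 3p_{Aroma} + 2p_{Brew}).
∂π/∂p_{Aroma} = 364 − 6p_{Aroma} + 2p_{Brew} = 0 ⇒ p_{Aroma} = 182/3 + (1/3)p_{Brew}.
Similarly p_{Brew} = 391/6 + (1/3)p_{Aroma}.
Plugging p_{Brew} into Aroma's best response: p_{Aroma} = 182/3 + (1/3)(391/6 + (1/3)p_{Aroma}) ⇒ (8/9)p_{Aroma} = 1483/18, so p_{Aroma} = 92.6875.
Then p_{Brew} = 391/6 + (1/3)·92.6875 = 96.0625.

92.6875, 96.0625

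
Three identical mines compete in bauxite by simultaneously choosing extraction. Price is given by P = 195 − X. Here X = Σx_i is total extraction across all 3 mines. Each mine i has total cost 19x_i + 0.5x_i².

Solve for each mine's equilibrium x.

A representative mine's profit is π_i = x_i(195 − X) − 19x_i − 0.5x_i², with X = x_i + Σ_{j≠i} x_j.
First-order condition: 176 − 3x_i − Σ_{j≠i} x_j = 0.
With identical mines, set every x_j = x: then 176 − 3x − 2x = 0, i.e. x = 176/5 = 35.2.

35.2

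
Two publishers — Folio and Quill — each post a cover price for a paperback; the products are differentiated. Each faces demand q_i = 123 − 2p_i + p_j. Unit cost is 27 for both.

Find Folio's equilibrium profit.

Folio's profit: π = (p_{Folio} − 27)(123 − 2p_{Folio} + p_{Quill}).
∂π/∂p_{Folio} = 177 − 4p_{Folio} + p_{Quill} = 0 ⇒ p_{Folio} = 44.25 + 0.25p_{Quill}.
By symmetry p_{Quill} = p_{Folio}; substituting into the reaction function, 0.75p_{Folio} = 44.25 and p_{Folio} = 59.
q_{Folio} = 123 − 2·59 + 59 = 64.
Profit = (59 − 27)·64 = 2048.

2048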